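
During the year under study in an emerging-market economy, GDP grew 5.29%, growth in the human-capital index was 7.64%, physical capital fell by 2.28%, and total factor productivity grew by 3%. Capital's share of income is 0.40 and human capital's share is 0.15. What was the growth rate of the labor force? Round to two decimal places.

Labor's share = 1 − 0.4 − 0.15 = 0.45.
gY = gA + 0.4×(-2.28) + 0.15×7.64 + 0.45×g.
0.45×g = 5.29 − 3 − 0.234 = 2.056.
g = 2.056 / 0.45 = 4.5689%.

4.57%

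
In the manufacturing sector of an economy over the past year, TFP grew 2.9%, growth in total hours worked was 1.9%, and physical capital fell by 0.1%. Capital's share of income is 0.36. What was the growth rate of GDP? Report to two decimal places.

4.08%

Labor's share = 1 − 0.36 = 0.64.
Physical capital: 0.36 × (-0.1) = -0.036 pp.
Total hours worked: 0.64 × 1.9 = 1.216 pp.
Output growth = 2.9 + 1.18 = 4.08%.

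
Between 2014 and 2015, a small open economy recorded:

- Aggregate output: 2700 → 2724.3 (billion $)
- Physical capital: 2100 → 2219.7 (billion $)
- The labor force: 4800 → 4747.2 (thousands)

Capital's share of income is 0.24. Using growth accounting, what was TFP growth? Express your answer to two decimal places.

Aggregate output growth = (2724.3 − 2700) / 2700 = 0.9%.
Physical capital growth = (2219.7 − 2100) / 2100 = 5.7%.
The labor force growth = (4747.2 − 4800) / 4800 = -1.1%.
Labor's share = 1 − 0.24 = 0.76.
Physical capital: 0.24 × 5.7 = 1.368 pp.
The labor force: 0.76 × (-1.1) = -0.836 pp.
TFP growth = 0.9 − 0.532 = 0.368%.

0.37%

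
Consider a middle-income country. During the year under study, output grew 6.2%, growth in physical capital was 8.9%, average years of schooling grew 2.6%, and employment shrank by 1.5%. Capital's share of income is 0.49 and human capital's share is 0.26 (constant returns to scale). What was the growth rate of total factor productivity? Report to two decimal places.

Labor's share = 1 − 0.49 − 0.26 = 0.25.
Physical capital: 0.49 × 8.9 = 4.361 pp.
Average years of schooling: 0.26 × 2.6 = 0.676 pp.
Employment: 0.25 × (-1.5) = -0.375 pp.
TFP growth = 6.2 − 4.662 = 1.538%.

Total factor productivity grew 1.54%.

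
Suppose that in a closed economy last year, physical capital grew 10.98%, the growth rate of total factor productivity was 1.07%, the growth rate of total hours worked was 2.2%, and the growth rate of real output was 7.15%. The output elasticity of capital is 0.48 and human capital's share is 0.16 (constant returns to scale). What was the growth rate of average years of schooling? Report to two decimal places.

Labor's share = 1 − 0.48 − 0.16 = 0.36.
gY = gA + 0.48×10.98 + 0.36×2.2 + 0.16×g.
0.16×g = 7.15 − 1.07 − 6.0624 = 0.0176.
g = 0.0176 / 0.16 = 0.11%.

0.11%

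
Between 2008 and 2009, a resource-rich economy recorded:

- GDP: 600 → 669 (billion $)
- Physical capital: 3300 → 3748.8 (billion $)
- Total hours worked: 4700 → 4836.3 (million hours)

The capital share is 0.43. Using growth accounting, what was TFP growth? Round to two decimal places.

TFP growth was 4.00%.

GDP growth = (669 − 600) / 600 = 11.5%.
Physical capital growth = (3748.8 − 3300) / 3300 = 13.6%.
Total hours worked growth = (4836.3 − 4700) / 4700 = 2.9%.
Labor's share = 1 − 0.43 = 0.57.
Physical capital: 0.43 × 13.6 = 5.848 pp.
Total hours worked: 0.57 × 2.9 = 1.653 pp.
TFP growth = 11.5 − 7.501 = 3.999%.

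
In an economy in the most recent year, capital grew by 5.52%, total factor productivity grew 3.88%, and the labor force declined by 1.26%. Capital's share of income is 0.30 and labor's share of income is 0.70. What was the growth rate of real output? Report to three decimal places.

Labor's share = 1 − 0.3 = 0.7.
Capital: 0.3 × 5.52 = 1.656 pp.
The labor force: 0.7 × (-1.26) = -0.882 pp.
Output growth = 3.88 + 0.774 = 4.654%.

Real output growth was 4.654%.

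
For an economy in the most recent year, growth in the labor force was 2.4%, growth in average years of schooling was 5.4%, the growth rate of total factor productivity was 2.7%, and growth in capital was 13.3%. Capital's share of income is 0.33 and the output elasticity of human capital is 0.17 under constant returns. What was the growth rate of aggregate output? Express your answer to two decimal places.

9.21%

Labor's share = 1 − 0.33 − 0.17 = 0.5.
Capital: 0.33 × 13.3 = 4.389 pp.
Average years of schooling: 0.17 × 5.4 = 0.918 pp.
The labor force: 0.5 × 2.4 = 1.2 pp.
Output growth = 2.7 + 6.507 = 9.207%.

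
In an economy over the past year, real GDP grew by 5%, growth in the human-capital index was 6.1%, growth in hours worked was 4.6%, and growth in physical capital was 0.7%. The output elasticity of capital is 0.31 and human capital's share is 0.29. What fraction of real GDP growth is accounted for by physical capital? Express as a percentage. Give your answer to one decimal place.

Physical capital accounted for 4.3% of growth.

Physical capital contributed 0.31 × 0.7 = 0.217 pp.
Share of growth = 0.217 / 5 × 100 = 4.34%.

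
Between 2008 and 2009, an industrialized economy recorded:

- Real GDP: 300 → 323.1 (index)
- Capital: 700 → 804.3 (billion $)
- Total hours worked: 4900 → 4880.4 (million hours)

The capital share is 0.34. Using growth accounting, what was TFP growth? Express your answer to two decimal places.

2.90%

Real GDP growth = (323.1 − 300) / 300 = 7.7%.
Capital growth = (804.3 − 700) / 700 = 14.9%.
Total hours worked growth = (4880.4 − 4900) / 4900 = -0.4%.
Labor's share = 1 − 0.34 = 0.66.
Capital: 0.34 × 14.9 = 5.066 pp.
Total hours worked: 0.66 × (-0.4) = -0.264 pp.
TFP growth = 7.7 − 4.802 = 2.898%.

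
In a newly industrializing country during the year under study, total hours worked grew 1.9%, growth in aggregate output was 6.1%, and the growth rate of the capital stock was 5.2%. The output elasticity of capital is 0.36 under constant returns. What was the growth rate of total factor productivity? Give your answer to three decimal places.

3.012%

Labor's share = 1 − 0.36 = 0.64.
The capital stock: 0.36 × 5.2 = 1.872 pp.
Total hours worked: 0.64 × 1.9 = 1.216 pp.
TFP growth = 6.1 − 3.088 = 3.012%.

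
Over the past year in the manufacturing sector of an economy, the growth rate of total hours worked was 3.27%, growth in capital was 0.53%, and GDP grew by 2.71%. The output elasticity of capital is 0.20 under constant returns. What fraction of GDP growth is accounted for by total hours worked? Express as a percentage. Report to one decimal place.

Labor's share = 1 − 0.2 = 0.8.
Total hours worked contributed 0.8 × 3.27 = 2.616 pp.
Share of growth = 2.616 / 2.71 × 100 = 96.531%.

96.5%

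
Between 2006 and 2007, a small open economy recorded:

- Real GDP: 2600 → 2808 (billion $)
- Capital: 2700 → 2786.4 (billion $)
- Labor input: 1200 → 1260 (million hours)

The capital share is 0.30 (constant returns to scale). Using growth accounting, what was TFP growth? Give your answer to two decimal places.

Real GDP growth = (2808 − 2600) / 2600 = 8%.
Capital growth = (2786.4 − 2700) / 2700 = 3.2%.
Labor input growth = (1260 − 1200) / 1200 = 5%.
Labor's share = 1 − 0.3 = 0.7.
Capital: 0.3 × 3.2 = 0.96 pp.
Labor input: 0.7 × 5 = 3.5 pp.
TFP growth = 8 − 4.46 = 3.54%.

3.54%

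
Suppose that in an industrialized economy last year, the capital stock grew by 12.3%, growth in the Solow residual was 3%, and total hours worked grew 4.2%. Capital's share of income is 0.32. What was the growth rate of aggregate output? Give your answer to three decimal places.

Aggregate output growth was 9.792%.

Labor's share = 1 − 0.32 = 0.68.
The capital stock: 0.32 × 12.3 = 3.936 pp.
Total hours worked: 0.68 × 4.2 = 2.856 pp.
Output growth = 3 + 6.792 = 9.792%.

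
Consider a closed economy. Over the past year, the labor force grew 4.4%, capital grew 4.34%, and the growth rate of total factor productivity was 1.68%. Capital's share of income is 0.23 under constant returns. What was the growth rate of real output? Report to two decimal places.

Labor's share = 1 − 0.23 = 0.77.
Capital: 0.23 × 4.34 = 0.9982 pp.
The labor force: 0.77 × 4.4 = 3.388 pp.
Output growth = 1.68 + 4.3862 = 6.0662%.

Real output grew 6.07%.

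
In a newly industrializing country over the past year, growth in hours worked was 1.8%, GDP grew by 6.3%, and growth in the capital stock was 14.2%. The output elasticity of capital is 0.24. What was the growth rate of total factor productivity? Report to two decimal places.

Labor's share = 1 − 0.24 = 0.76.
The capital stock: 0.24 × 14.2 = 3.408 pp.
Hours worked: 0.76 × 1.8 = 1.368 pp.
TFP growth = 6.3 − 4.776 = 1.524%.

1.52%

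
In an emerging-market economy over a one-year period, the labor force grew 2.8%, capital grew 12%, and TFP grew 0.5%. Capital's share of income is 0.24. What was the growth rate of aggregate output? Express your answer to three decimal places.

Labor's share = 1 − 0.24 = 0.76.
Capital: 0.24 × 12 = 2.88 pp.
The labor force: 0.76 × 2.8 = 2.128 pp.
Output growth = 0.5 + 5.008 = 5.508%.

Aggregate output growth was 5.508%.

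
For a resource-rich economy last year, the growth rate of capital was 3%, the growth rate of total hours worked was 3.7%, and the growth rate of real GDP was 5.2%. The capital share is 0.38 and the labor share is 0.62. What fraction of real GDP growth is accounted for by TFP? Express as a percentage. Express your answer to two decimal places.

Labor's share = 1 − 0.38 = 0.62.
Capital: 0.38 × 3 = 1.14 pp.
Total hours worked: 0.62 × 3.7 = 2.294 pp.
TFP growth = 5.2 − 3.434 = 1.766%.
TFP share of growth = 1.766 / 5.2 × 100 = 33.9615%.

33.96%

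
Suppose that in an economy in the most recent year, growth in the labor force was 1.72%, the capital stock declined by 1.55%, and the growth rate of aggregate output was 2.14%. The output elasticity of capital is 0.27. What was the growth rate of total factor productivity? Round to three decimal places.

1.303%

Labor's share = 1 − 0.27 = 0.73.
The capital stock: 0.27 × (-1.55) = -0.4185 pp.
The labor force: 0.73 × 1.72 = 1.2556 pp.
TFP growth = 2.14 − 0.8371 = 1.3029%.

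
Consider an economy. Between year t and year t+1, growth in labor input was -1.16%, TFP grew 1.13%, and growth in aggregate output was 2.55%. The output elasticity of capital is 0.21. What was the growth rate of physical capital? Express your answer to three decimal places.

Physical capital grew 11.126%.

Labor's share = 1 − 0.21 = 0.79.
gY = gA + 0.79×(-1.16) + 0.21×g.
0.21×g = 2.55 − 1.13 + 0.9164 = 2.3364.
g = 2.3364 / 0.21 = 11.12571%.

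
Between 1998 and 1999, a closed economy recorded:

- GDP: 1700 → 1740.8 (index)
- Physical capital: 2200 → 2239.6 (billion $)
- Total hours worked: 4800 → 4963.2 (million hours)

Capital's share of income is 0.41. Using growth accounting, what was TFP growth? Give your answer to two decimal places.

-0.34%

GDP growth = (1740.8 − 1700) / 1700 = 2.4%.
Physical capital growth = (2239.6 − 2200) / 2200 = 1.8%.
Total hours worked growth = (4963.2 − 4800) / 4800 = 3.4%.
Labor's share = 1 − 0.41 = 0.59.
Physical capital: 0.41 × 1.8 = 0.738 pp.
Total hours worked: 0.59 × 3.4 = 2.006 pp.
TFP growth = 2.4 − 2.744 = -0.344%.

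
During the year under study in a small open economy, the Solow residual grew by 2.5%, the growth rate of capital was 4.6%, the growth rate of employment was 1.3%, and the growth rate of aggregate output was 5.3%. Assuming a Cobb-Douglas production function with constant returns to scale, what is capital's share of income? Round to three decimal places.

gY = gA + α·gK + (1−α)·gL, so gY − gA − gL = α(gK − gL).
5.3 − 2.5 − 1.3 = α × (4.6 − 1.3).
1.5 = 3.3 α, so α = 0.45455.

α = 0.455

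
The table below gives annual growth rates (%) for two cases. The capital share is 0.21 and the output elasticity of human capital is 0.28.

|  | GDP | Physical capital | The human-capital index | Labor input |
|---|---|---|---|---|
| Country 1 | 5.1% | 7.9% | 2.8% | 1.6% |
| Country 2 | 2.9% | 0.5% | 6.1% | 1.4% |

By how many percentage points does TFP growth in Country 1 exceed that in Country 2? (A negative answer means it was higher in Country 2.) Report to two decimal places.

Labor's share = 1 − 0.21 − 0.28 = 0.51.
Country 1: TFP = 5.1 − 1.659 − 0.784 − 0.816 = 1.841%.
Country 2: TFP = 2.9 − 0.105 − 1.708 − 0.714 = 0.373%.
Difference = 1.841 − (0.373) = 1.468 pp.

1.47 percentage points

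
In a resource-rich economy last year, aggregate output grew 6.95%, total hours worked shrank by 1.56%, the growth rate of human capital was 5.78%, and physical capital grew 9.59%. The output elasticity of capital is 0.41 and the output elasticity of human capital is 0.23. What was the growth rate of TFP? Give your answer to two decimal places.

2.25%

Labor's share = 1 − 0.41 − 0.23 = 0.36.
Physical capital: 0.41 × 9.59 = 3.9319 pp.
Human capital: 0.23 × 5.78 = 1.3294 pp.
Total hours worked: 0.36 × (-1.56) = -0.5616 pp.
TFP growth = 6.95 − 4.6997 = 2.2503%.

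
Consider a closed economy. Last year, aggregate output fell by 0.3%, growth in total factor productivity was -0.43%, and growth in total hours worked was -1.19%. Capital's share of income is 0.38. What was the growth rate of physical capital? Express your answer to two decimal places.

Physical capital growth was 2.28%.

Labor's share = 1 − 0.38 = 0.62.
gY = gA + 0.62×(-1.19) + 0.38×g.
0.38×g = -0.3 + 0.43 + 0.7378 = 0.8678.
g = 0.8678 / 0.38 = 2.2837%.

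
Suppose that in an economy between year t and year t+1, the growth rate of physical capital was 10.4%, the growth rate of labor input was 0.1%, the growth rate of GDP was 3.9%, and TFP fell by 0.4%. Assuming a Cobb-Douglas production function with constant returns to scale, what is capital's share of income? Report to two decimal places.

gY = gA + α·gK + (1−α)·gL, so gY − gA − gL = α(gK − gL).
3.9 + 0.4 − 0.1 = α × (10.4 − 0.1).
4.2 = 10.3 α, so α = 0.4078.

Capital's share of income is 0.41.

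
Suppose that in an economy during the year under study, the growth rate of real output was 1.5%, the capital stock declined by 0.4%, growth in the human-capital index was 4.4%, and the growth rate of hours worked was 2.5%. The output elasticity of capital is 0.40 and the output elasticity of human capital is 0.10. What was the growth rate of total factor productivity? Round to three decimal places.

-0.030%

Labor's share = 1 − 0.4 − 0.1 = 0.5.
The capital stock: 0.4 × (-0.4) = -0.16 pp.
The human-capital index: 0.1 × 4.4 = 0.44 pp.
Hours worked: 0.5 × 2.5 = 1.25 pp.
TFP growth = 1.5 − 1.53 = -0.03%.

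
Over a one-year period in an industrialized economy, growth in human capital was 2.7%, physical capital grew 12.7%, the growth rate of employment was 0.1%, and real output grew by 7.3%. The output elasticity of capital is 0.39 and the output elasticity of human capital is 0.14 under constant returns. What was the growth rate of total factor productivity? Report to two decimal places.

Labor's share = 1 − 0.39 − 0.14 = 0.47.
Physical capital: 0.39 × 12.7 = 4.953 pp.
Human capital: 0.14 × 2.7 = 0.378 pp.
Employment: 0.47 × 0.1 = 0.047 pp.
TFP growth = 7.3 − 5.378 = 1.922%.

1.92%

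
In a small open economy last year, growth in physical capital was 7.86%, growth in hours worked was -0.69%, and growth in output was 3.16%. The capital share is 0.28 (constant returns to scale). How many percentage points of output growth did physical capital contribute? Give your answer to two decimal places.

2.20 percentage points

Contribution = share × growth = 0.28 × 7.86 = 2.2008 pp.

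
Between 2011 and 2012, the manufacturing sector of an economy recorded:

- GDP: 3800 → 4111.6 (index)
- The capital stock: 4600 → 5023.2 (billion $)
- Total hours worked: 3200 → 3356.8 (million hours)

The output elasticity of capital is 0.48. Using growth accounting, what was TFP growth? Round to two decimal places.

TFP growth was 1.24%.

GDP growth = (4111.6 − 3800) / 3800 = 8.2%.
The capital stock growth = (5023.2 − 4600) / 4600 = 9.2%.
Total hours worked growth = (3356.8 − 3200) / 3200 = 4.9%.
Labor's share = 1 − 0.48 = 0.52.
The capital stock: 0.48 × 9.2 = 4.416 pp.
Total hours worked: 0.52 × 4.9 = 2.548 pp.
TFP growth = 8.2 − 6.964 = 1.236%.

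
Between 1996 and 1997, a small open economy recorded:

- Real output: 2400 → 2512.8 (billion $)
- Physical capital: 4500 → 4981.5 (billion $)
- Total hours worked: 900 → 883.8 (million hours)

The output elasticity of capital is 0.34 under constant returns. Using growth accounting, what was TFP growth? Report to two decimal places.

Real output growth = (2512.8 − 2400) / 2400 = 4.7%.
Physical capital growth = (4981.5 − 4500) / 4500 = 10.7%.
Total hours worked growth = (883.8 − 900) / 900 = -1.8%.
Labor's share = 1 − 0.34 = 0.66.
Physical capital: 0.34 × 10.7 = 3.638 pp.
Total hours worked: 0.66 × (-1.8) = -1.188 pp.
TFP growth = 4.7 − 2.45 = 2.25%.

TFP growth was 2.25%.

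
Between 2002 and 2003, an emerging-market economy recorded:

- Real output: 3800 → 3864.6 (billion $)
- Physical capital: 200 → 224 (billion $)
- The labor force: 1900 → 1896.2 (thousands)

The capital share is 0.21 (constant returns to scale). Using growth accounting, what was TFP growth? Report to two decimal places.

Real output growth = (3864.6 − 3800) / 3800 = 1.7%.
Physical capital growth = (224 − 200) / 200 = 12%.
The labor force growth = (1896.2 − 1900) / 1900 = -0.2%.
Labor's share = 1 − 0.21 = 0.79.
Physical capital: 0.21 × 12 = 2.52 pp.
The labor force: 0.79 × (-0.2) = -0.158 pp.
TFP growth = 1.7 − 2.362 = -0.662%.

-0.66%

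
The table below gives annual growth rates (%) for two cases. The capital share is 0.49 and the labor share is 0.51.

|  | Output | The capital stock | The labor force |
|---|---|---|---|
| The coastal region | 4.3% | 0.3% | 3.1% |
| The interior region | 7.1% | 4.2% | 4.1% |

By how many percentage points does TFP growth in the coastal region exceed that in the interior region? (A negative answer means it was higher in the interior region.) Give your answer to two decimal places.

Labor's share = 1 − 0.49 = 0.51.
The coastal region: TFP = 4.3 − 0.147 − 1.581 = 2.572%.
The interior region: TFP = 7.1 − 2.058 − 2.091 = 2.951%.
Difference = 2.572 − (2.951) = -0.379 pp.

-0.38 percentage points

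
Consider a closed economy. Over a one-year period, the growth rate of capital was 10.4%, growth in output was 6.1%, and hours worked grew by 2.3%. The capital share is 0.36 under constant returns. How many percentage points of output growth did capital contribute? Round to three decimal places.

3.744 percentage points

Contribution = share × growth = 0.36 × 10.4 = 3.744 pp.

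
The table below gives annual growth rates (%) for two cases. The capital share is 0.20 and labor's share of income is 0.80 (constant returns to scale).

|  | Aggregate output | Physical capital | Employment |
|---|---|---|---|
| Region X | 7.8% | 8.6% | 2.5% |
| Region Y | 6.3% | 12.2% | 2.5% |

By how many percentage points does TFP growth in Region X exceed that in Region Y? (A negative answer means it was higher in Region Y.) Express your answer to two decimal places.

2.22 percentage points

Labor's share = 1 − 0.2 = 0.8.
Region X: TFP = 7.8 − 1.72 − 2 = 4.08%.
Region Y: TFP = 6.3 − 2.44 − 2 = 1.86%.
Difference = 4.08 − (1.86) = 2.22 pp.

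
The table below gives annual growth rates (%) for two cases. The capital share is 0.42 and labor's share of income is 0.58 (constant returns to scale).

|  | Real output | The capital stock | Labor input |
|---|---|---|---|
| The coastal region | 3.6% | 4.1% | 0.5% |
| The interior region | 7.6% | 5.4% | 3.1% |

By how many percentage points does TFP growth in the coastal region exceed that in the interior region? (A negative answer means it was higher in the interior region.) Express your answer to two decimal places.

Labor's share = 1 − 0.42 = 0.58.
The coastal region: TFP = 3.6 − 1.722 − 0.29 = 1.588%.
The interior region: TFP = 7.6 − 2.268 − 1.798 = 3.534%.
Difference = 1.588 − (3.534) = -1.946 pp.

-1.95 percentage points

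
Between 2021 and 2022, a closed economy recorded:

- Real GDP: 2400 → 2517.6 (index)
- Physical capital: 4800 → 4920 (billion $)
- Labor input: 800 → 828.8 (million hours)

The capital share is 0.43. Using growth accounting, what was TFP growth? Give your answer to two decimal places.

TFP growth was 1.77%.

Real GDP growth = (2517.6 − 2400) / 2400 = 4.9%.
Physical capital growth = (4920 − 4800) / 4800 = 2.5%.
Labor input growth = (828.8 − 800) / 800 = 3.6%.
Labor's share = 1 − 0.43 = 0.57.
Physical capital: 0.43 × 2.5 = 1.075 pp.
Labor input: 0.57 × 3.6 = 2.052 pp.
TFP growth = 4.9 − 3.127 = 1.773%.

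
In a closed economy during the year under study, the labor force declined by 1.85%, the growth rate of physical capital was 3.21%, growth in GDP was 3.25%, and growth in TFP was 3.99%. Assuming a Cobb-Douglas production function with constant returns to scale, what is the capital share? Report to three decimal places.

α = 0.219

gY = gA + α·gK + (1−α)·gL, so gY − gA − gL = α(gK − gL).
3.25 − 3.99 + 1.85 = α × (3.21 − (-1.85)).
1.11 = 5.06 α, so α = 0.21937.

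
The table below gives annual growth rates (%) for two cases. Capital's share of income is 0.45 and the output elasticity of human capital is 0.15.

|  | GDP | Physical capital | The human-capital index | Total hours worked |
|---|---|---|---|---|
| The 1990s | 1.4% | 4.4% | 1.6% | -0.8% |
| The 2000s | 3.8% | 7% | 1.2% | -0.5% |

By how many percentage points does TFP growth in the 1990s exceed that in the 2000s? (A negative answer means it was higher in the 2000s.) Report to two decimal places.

Labor's share = 1 − 0.45 − 0.15 = 0.4.
The 1990s: TFP = 1.4 − 1.98 − 0.24 + 0.32 = -0.5%.
The 2000s: TFP = 3.8 − 3.15 − 0.18 + 0.2 = 0.67%.
Difference = -0.5 − (0.67) = -1.17 pp.

-1.17 percentage points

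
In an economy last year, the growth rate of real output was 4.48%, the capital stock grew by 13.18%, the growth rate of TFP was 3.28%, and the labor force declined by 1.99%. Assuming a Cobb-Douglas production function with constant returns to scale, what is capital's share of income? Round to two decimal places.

α = 0.21

gY = gA + α·gK + (1−α)·gL, so gY − gA − gL = α(gK − gL).
4.48 − 3.28 + 1.99 = α × (13.18 − (-1.99)).
3.19 = 15.17 α, so α = 0.2103.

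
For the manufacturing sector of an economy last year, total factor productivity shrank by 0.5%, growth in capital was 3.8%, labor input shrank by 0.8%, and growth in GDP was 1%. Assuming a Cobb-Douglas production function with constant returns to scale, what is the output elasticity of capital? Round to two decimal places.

α = 0.50

gY = gA + α·gK + (1−α)·gL, so gY − gA − gL = α(gK − gL).
1 + 0.5 + 0.8 = α × (3.8 − (-0.8)).
2.3 = 4.6 α, so α = 0.5.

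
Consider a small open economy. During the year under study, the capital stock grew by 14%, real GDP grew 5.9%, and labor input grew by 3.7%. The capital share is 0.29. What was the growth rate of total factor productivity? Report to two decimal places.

Labor's share = 1 − 0.29 = 0.71.
The capital stock: 0.29 × 14 = 4.06 pp.
Labor input: 0.71 × 3.7 = 2.627 pp.
TFP growth = 5.9 − 6.687 = -0.787%.

-0.79%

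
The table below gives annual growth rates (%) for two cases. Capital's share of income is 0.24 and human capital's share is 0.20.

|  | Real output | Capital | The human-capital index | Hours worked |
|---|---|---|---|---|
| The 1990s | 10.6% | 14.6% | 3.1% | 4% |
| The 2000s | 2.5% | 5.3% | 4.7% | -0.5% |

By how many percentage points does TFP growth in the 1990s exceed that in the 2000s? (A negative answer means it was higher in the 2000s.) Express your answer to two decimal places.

3.67 percentage points

Labor's share = 1 − 0.24 − 0.2 = 0.56.
The 1990s: TFP = 10.6 − 3.504 − 0.62 − 2.24 = 4.236%.
The 2000s: TFP = 2.5 − 1.272 − 0.94 + 0.28 = 0.568%.
Difference = 4.236 − (0.568) = 3.668 pp.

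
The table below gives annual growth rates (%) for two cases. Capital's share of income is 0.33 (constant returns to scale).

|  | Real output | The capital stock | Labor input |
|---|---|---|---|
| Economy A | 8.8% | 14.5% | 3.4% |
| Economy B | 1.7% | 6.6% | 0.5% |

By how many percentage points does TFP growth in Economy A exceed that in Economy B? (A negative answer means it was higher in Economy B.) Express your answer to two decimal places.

2.55 percentage points

Labor's share = 1 − 0.33 = 0.67.
Economy A: TFP = 8.8 − 4.785 − 2.278 = 1.737%.
Economy B: TFP = 1.7 − 2.178 − 0.335 = -0.813%.
Difference = 1.737 − (-0.813) = 2.55 pp.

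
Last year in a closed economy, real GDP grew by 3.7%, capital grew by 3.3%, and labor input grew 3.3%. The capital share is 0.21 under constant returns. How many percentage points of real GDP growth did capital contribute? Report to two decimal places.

0.69 pp

Contribution = share × growth = 0.21 × 3.3 = 0.693 pp.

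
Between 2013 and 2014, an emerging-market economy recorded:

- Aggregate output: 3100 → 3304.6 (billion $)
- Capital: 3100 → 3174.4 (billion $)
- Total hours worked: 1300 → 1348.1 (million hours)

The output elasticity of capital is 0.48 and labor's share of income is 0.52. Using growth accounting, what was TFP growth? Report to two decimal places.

3.52%

Aggregate output growth = (3304.6 − 3100) / 3100 = 6.6%.
Capital growth = (3174.4 − 3100) / 3100 = 2.4%.
Total hours worked growth = (1348.1 − 1300) / 1300 = 3.7%.
Labor's share = 1 − 0.48 = 0.52.
Capital: 0.48 × 2.4 = 1.152 pp.
Total hours worked: 0.52 × 3.7 = 1.924 pp.
TFP growth = 6.6 − 3.076 = 3.524%.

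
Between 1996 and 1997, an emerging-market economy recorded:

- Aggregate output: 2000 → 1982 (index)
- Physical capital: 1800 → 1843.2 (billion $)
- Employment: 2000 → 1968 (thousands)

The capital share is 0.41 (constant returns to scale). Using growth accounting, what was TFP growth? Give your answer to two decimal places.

Aggregate output growth = (1982 − 2000) / 2000 = -0.9%.
Physical capital growth = (1843.2 − 1800) / 1800 = 2.4%.
Employment growth = (1968 − 2000) / 2000 = -1.6%.
Labor's share = 1 − 0.41 = 0.59.
Physical capital: 0.41 × 2.4 = 0.984 pp.
Employment: 0.59 × (-1.6) = -0.944 pp.
TFP growth = -0.9 − 0.04 = -0.94%.

-0.94%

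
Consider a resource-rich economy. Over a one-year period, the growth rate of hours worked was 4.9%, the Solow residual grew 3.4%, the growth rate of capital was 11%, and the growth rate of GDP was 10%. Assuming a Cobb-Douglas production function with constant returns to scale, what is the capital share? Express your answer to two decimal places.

gY = gA + α·gK + (1−α)·gL, so gY − gA − gL = α(gK − gL).
10 − 3.4 − 4.9 = α × (11 − 4.9).
1.7 = 6.1 α, so α = 0.2787.

0.28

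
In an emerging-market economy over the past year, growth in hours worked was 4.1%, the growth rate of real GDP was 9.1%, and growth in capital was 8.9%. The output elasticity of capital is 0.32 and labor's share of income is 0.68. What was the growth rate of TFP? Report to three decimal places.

TFP grew 3.464%.

Labor's share = 1 − 0.32 = 0.68.
Capital: 0.32 × 8.9 = 2.848 pp.
Hours worked: 0.68 × 4.1 = 2.788 pp.
TFP growth = 9.1 − 5.636 = 3.464%.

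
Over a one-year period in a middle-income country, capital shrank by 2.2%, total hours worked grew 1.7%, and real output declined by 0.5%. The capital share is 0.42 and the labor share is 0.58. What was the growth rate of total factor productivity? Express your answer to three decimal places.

-0.562%

Labor's share = 1 − 0.42 = 0.58.
Capital: 0.42 × (-2.2) = -0.924 pp.
Total hours worked: 0.58 × 1.7 = 0.986 pp.
TFP growth = -0.5 − 0.062 = -0.562%.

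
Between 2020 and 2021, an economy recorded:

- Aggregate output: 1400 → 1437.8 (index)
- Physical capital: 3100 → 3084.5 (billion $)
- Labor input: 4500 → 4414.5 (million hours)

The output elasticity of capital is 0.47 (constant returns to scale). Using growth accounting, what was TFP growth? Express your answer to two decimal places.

3.94%

Aggregate output growth = (1437.8 − 1400) / 1400 = 2.7%.
Physical capital growth = (3084.5 − 3100) / 3100 = -0.5%.
Labor input growth = (4414.5 − 4500) / 4500 = -1.9%.
Labor's share = 1 − 0.47 = 0.53.
Physical capital: 0.47 × (-0.5) = -0.235 pp.
Labor input: 0.53 × (-1.9) = -1.007 pp.
TFP growth = 2.7 + 1.242 = 3.942%.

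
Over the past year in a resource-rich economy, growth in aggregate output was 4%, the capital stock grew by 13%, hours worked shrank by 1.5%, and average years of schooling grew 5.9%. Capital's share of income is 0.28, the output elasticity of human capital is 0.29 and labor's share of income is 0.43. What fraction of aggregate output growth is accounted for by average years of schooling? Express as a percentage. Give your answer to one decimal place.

Average years of schooling contributed 0.29 × 5.9 = 1.711 pp.
Share of growth = 1.711 / 4 × 100 = 42.775%.

42.8%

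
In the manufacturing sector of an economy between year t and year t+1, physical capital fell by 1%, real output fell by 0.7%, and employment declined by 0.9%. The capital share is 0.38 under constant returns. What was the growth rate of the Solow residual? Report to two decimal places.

Labor's share = 1 − 0.38 = 0.62.
Physical capital: 0.38 × (-1) = -0.38 pp.
Employment: 0.62 × (-0.9) = -0.558 pp.
TFP growth = -0.7 + 0.938 = 0.238%.

0.24%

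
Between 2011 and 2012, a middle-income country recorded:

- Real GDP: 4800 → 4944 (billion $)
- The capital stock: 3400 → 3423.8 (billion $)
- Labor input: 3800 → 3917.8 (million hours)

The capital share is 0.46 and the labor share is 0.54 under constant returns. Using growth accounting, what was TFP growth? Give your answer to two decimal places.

1.00%

Real GDP growth = (4944 − 4800) / 4800 = 3%.
The capital stock growth = (3423.8 − 3400) / 3400 = 0.7%.
Labor input growth = (3917.8 − 3800) / 3800 = 3.1%.
Labor's share = 1 − 0.46 = 0.54.
The capital stock: 0.46 × 0.7 = 0.322 pp.
Labor input: 0.54 × 3.1 = 1.674 pp.
TFP growth = 3 − 1.996 = 1.004%.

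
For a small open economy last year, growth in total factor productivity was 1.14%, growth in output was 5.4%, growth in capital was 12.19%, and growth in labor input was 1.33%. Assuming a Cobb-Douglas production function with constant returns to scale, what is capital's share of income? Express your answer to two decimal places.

gY = gA + α·gK + (1−α)·gL, so gY − gA − gL = α(gK − gL).
5.4 − 1.14 − 1.33 = α × (12.19 − 1.33).
2.93 = 10.86 α, so α = 0.2698.

0.27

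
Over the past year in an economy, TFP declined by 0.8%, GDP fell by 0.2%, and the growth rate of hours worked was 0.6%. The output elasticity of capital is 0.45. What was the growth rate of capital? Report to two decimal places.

Labor's share = 1 − 0.45 = 0.55.
gY = gA + 0.55×0.6 + 0.45×g.
0.45×g = -0.2 + 0.8 − 0.33 = 0.27.
g = 0.27 / 0.45 = 0.6%.

Capital grew 0.60%.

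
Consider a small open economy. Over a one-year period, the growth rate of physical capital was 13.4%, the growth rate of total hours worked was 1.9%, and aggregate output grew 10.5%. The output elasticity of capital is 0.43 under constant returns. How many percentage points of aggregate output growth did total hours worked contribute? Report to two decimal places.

Labor's share = 1 − 0.43 = 0.57.
Contribution = share × growth = 0.57 × 1.9 = 1.083 pp.

1.08 percentage points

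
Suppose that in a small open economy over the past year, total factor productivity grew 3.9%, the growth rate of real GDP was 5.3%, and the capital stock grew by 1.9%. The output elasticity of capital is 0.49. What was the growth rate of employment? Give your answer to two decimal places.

0.92%

Labor's share = 1 − 0.49 = 0.51.
gY = gA + 0.49×1.9 + 0.51×g.
0.51×g = 5.3 − 3.9 − 0.931 = 0.469.
g = 0.469 / 0.51 = 0.9196%.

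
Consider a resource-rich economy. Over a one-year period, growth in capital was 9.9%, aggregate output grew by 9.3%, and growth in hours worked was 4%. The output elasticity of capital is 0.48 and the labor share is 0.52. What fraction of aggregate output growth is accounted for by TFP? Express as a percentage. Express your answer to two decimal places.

Labor's share = 1 − 0.48 = 0.52.
Capital: 0.48 × 9.9 = 4.752 pp.
Hours worked: 0.52 × 4 = 2.08 pp.
TFP growth = 9.3 − 6.832 = 2.468%.
TFP share of growth = 2.468 / 9.3 × 100 = 26.5376%.

26.54%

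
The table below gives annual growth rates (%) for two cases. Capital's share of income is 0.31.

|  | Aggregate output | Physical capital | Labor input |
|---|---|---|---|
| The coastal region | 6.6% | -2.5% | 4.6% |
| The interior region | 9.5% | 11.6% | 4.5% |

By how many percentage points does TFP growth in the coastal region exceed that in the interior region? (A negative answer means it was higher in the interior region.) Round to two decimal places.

1.40 percentage points

Labor's share = 1 − 0.31 = 0.69.
The coastal region: TFP = 6.6 + 0.775 − 3.174 = 4.201%.
The interior region: TFP = 9.5 − 3.596 − 3.105 = 2.799%.
Difference = 4.201 − (2.799) = 1.402 pp.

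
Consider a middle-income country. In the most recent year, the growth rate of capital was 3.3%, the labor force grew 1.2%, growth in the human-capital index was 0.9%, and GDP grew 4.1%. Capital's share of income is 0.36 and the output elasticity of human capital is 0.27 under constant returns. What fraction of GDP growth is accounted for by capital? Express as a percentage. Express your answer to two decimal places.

28.98%

Capital contributed 0.36 × 3.3 = 1.188 pp.
Share of growth = 1.188 / 4.1 × 100 = 28.9756%.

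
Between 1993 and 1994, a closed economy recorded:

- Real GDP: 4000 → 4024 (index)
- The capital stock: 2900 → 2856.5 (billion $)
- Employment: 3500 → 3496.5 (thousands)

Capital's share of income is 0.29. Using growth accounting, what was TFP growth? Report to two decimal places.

Real GDP growth = (4024 − 4000) / 4000 = 0.6%.
The capital stock growth = (2856.5 − 2900) / 2900 = -1.5%.
Employment growth = (3496.5 − 3500) / 3500 = -0.1%.
Labor's share = 1 − 0.29 = 0.71.
The capital stock: 0.29 × (-1.5) = -0.435 pp.
Employment: 0.71 × (-0.1) = -0.071 pp.
TFP growth = 0.6 + 0.506 = 1.106%.

TFP growth was 1.11%.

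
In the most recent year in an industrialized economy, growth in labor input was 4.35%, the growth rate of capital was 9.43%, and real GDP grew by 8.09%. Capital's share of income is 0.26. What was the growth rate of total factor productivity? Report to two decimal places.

2.42%

Labor's share = 1 − 0.26 = 0.74.
Capital: 0.26 × 9.43 = 2.4518 pp.
Labor input: 0.74 × 4.35 = 3.219 pp.
TFP growth = 8.09 − 5.6708 = 2.4192%.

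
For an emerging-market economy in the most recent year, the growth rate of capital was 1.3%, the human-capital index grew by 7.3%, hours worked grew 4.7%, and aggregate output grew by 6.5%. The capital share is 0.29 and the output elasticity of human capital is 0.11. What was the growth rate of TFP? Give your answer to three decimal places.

2.500%

Labor's share = 1 − 0.29 − 0.11 = 0.6.
Capital: 0.29 × 1.3 = 0.377 pp.
The human-capital index: 0.11 × 7.3 = 0.803 pp.
Hours worked: 0.6 × 4.7 = 2.82 pp.
TFP growth = 6.5 − 4 = 2.5%.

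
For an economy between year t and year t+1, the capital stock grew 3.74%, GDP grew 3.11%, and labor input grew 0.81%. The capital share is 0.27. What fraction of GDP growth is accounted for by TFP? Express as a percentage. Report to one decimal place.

48.5%

Labor's share = 1 − 0.27 = 0.73.
The capital stock: 0.27 × 3.74 = 1.0098 pp.
Labor input: 0.73 × 0.81 = 0.5913 pp.
TFP growth = 3.11 − 1.6011 = 1.5089%.
TFP share of growth = 1.5089 / 3.11 × 100 = 48.518%.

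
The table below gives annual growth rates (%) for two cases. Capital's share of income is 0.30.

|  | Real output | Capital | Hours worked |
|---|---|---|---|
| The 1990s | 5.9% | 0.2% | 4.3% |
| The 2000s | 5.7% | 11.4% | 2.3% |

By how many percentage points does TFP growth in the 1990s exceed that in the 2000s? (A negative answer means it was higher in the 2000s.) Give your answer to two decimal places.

Labor's share = 1 − 0.3 = 0.7.
The 1990s: TFP = 5.9 − 0.06 − 3.01 = 2.83%.
The 2000s: TFP = 5.7 − 3.42 − 1.61 = 0.67%.
Difference = 2.83 − (0.67) = 2.16 pp.

2.16 percentage points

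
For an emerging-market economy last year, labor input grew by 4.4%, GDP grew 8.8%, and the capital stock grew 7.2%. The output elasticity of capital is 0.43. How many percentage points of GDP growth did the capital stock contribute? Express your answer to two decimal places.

3.10 pp

Contribution = share × growth = 0.43 × 7.2 = 3.096 pp.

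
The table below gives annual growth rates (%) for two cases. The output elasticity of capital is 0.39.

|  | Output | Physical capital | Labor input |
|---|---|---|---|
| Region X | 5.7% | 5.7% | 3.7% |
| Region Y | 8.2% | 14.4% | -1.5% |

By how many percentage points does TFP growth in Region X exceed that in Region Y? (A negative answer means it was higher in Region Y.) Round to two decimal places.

-2.28 percentage points

Labor's share = 1 − 0.39 = 0.61.
Region X: TFP = 5.7 − 2.223 − 2.257 = 1.22%.
Region Y: TFP = 8.2 − 5.616 + 0.915 = 3.499%.
Difference = 1.22 − (3.499) = -2.279 pp.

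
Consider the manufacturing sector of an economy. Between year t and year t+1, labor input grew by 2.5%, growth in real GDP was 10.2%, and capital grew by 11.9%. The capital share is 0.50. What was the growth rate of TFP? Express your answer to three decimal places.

Labor's share = 1 − 0.5 = 0.5.
Capital: 0.5 × 11.9 = 5.95 pp.
Labor input: 0.5 × 2.5 = 1.25 pp.
TFP growth = 10.2 − 7.2 = 3%.

3.000%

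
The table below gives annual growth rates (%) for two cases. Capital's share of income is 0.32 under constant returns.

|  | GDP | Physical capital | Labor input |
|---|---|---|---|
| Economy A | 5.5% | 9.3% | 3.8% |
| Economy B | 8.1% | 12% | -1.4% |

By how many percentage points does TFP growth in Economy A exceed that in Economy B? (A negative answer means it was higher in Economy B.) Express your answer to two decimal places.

-5.27 percentage points

Labor's share = 1 − 0.32 = 0.68.
Economy A: TFP = 5.5 − 2.976 − 2.584 = -0.06%.
Economy B: TFP = 8.1 − 3.84 + 0.952 = 5.212%.
Difference = -0.06 − (5.212) = -5.272 pp.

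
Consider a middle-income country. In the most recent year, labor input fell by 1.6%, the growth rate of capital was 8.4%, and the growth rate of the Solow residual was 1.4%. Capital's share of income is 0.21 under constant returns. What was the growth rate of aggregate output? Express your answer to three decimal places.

Labor's share = 1 − 0.21 = 0.79.
Capital: 0.21 × 8.4 = 1.764 pp.
Labor input: 0.79 × (-1.6) = -1.264 pp.
Output growth = 1.4 + 0.5 = 1.9%.

1.900%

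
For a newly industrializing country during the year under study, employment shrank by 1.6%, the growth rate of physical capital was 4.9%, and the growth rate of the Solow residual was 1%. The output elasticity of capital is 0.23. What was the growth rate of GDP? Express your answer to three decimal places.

0.895%

Labor's share = 1 − 0.23 = 0.77.
Physical capital: 0.23 × 4.9 = 1.127 pp.
Employment: 0.77 × (-1.6) = -1.232 pp.
Output growth = 1 + (-0.105) = 0.895%.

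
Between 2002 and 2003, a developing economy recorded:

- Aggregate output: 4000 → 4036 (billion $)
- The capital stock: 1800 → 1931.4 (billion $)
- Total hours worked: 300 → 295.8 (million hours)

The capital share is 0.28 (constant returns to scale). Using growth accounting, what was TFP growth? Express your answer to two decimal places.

-0.14%

Aggregate output growth = (4036 − 4000) / 4000 = 0.9%.
The capital stock growth = (1931.4 − 1800) / 1800 = 7.3%.
Total hours worked growth = (295.8 − 300) / 300 = -1.4%.
Labor's share = 1 − 0.28 = 0.72.
The capital stock: 0.28 × 7.3 = 2.044 pp.
Total hours worked: 0.72 × (-1.4) = -1.008 pp.
TFP growth = 0.9 − 1.036 = -0.136%.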